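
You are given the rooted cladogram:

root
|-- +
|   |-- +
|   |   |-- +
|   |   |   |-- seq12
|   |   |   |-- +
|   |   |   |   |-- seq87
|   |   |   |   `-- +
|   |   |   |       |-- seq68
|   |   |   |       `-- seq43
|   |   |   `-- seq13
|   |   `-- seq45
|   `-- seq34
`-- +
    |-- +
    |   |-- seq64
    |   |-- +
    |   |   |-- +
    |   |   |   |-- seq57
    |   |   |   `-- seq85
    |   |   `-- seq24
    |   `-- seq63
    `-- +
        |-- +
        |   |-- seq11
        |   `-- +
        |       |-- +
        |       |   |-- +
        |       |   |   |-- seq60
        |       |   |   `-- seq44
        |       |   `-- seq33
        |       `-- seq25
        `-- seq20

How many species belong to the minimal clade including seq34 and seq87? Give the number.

7

The MRCA of seq34 and seq87 is the node subtending (((seq12,(seq87,(seq68,seq43)),seq13),seq45),seq34).
That clade contains 7 terminal taxa: seq12, seq13, seq34, seq43, seq45, seq68, seq87.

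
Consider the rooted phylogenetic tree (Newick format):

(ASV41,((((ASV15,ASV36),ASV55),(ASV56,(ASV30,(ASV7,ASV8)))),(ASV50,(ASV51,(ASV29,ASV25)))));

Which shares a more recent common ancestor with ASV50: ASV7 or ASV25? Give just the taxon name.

ASV25

The MRCA of ASV50 and ASV25 subtends (ASV50,(ASV51,(ASV29,ASV25))) (4 taxa).
The MRCA of ASV50 and ASV7 subtends ((((ASV15,ASV36),ASV55),(ASV56,(ASV30,(ASV7,ASV8)))),(ASV50,(ASV51,(ASV29,ASV25)))) (11 taxa).
The first is nested inside the second, so ASV50 shares a more recent common ancestor with ASV25.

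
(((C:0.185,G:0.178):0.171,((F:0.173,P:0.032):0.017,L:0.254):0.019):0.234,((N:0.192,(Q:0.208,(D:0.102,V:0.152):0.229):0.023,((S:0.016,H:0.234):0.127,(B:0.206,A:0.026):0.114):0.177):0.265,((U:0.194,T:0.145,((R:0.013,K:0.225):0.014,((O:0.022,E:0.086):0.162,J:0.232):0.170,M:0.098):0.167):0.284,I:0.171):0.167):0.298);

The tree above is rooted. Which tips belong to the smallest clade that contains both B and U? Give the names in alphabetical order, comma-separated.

A, B, D, E, H, I, J, K, M, N, O, Q, R, S, T, U, V

Tracing B: it sits inside (B,A).
Tracing U: it sits inside (U,T,((R,K),((O,E),J),M)).
The smallest clade enclosing both is ((N,(Q,(D,V)),((S,H),(B,A))),((U,T,((R,K),((O,E),J),M)),I)); the answer is its 17 terminal taxa in alphabetical order.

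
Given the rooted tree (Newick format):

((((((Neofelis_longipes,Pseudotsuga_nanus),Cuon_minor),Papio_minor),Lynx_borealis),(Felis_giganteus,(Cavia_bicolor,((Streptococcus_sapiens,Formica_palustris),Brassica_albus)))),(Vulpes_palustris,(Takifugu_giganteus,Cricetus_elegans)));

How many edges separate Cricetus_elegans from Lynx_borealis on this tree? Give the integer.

6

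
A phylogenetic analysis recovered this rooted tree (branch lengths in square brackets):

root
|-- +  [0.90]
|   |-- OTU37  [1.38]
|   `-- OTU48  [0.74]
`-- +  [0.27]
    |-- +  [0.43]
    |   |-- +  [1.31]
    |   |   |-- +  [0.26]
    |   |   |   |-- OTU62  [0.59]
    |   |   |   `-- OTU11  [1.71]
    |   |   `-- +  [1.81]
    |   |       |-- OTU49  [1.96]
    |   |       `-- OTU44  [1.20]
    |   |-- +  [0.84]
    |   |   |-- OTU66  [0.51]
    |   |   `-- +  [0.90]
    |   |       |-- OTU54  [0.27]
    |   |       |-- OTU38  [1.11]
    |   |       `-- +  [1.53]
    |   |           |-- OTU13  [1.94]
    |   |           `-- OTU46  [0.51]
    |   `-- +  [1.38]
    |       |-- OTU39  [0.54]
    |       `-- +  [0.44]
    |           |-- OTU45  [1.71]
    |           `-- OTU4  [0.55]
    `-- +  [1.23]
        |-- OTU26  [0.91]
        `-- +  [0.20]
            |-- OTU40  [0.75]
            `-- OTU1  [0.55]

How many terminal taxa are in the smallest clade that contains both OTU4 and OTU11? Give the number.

The MRCA of OTU4 and OTU11 is the node subtending (((OTU62,OTU11),(OTU49,OTU44)),(OTU66,(OTU54,OTU38,(OTU13,OTU46))),(OTU39,(OTU45,OTU4))).
That clade contains 12 terminal taxa: OTU11, OTU13, OTU38, OTU39, OTU4, OTU44, OTU45, OTU46, OTU49, OTU54, OTU62, OTU66.

12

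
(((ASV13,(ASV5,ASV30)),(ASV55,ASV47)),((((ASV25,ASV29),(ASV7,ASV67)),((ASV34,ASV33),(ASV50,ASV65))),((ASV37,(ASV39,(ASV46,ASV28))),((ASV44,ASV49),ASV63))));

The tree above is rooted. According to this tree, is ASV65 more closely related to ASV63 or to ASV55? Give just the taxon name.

The MRCA of ASV65 and ASV63 subtends ((((ASV25,ASV29),(ASV7,ASV67)),((ASV34,ASV33),(ASV50,ASV65))),((ASV37,(ASV39,(ASV46,ASV28))),((ASV44,ASV49),ASV63))) (15 taxa).
The MRCA of ASV65 and ASV55 is the root, subtending the entire tree (20 taxa).
The first is nested inside the second, so ASV65 shares a more recent common ancestor with ASV63.

ASV63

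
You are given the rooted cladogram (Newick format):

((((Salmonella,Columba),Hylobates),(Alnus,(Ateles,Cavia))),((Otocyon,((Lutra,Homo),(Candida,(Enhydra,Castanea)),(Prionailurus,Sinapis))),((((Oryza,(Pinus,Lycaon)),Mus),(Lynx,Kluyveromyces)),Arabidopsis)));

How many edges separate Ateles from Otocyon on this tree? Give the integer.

7

The MRCA of Ateles and Otocyon is the root of the tree.
From Ateles up to that node: 4 branches. From Otocyon up to the same node: 3 branches. Total: 4 + 3 = 7.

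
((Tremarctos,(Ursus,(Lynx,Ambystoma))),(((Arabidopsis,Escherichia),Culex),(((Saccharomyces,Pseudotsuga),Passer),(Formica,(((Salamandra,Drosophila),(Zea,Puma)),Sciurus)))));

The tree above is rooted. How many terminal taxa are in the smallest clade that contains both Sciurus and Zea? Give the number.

5

The MRCA of Sciurus and Zea is the node subtending (((Salamandra,Drosophila),(Zea,Puma)),Sciurus).
That clade contains 5 terminal taxa: Drosophila, Puma, Salamandra, Sciurus, Zea.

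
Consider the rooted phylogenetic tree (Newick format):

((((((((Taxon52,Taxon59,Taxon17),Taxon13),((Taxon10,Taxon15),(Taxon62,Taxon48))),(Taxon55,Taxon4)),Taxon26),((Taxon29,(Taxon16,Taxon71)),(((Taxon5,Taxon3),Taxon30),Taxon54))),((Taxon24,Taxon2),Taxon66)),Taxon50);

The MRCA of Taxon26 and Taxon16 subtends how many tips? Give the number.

The MRCA of Taxon26 and Taxon16 is the node subtending ((((((Taxon52,Taxon59,Taxon17),Taxon13),((Taxon10,Taxon15),(Taxon62,Taxon48))),(Taxon55,Taxon4)),Taxon26),((Taxon29,(Taxon16,Taxon71)),(((Taxon5,Taxon3),Taxon30),Taxon54))).
That clade contains 18 terminal taxa: Taxon10, Taxon13, Taxon15, Taxon16, Taxon17, Taxon26, Taxon29, Taxon3, Taxon30, Taxon4, Taxon48, Taxon5, Taxon52, Taxon54, Taxon55, Taxon59, Taxon62, Taxon71.

18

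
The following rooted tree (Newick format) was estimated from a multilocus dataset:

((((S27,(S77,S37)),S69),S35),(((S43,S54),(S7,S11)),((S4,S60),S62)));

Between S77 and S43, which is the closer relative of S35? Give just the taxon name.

The MRCA of S35 and S77 subtends (((S27,(S77,S37)),S69),S35) (5 taxa).
The MRCA of S35 and S43 is the root, subtending the entire tree (12 taxa).
The first is nested inside the second, so S35 shares a more recent common ancestor with S77.

S77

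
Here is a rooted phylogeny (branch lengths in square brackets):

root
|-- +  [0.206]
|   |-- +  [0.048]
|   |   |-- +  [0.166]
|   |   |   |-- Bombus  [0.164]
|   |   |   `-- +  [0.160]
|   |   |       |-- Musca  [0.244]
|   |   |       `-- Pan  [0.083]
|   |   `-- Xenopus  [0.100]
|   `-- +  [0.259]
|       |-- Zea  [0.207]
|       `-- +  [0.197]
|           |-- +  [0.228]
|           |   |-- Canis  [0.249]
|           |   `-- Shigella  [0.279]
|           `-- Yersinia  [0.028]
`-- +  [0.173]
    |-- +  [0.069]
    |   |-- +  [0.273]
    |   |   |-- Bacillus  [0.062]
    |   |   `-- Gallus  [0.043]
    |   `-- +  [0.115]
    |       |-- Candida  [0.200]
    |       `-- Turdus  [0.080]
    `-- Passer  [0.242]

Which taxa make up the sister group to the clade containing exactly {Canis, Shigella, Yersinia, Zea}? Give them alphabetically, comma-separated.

The clade containing exactly {Canis, Shigella, Yersinia, Zea} attaches to the tree at the node subtending (((Bombus,(Musca,Pan)),Xenopus),(Zea,((Canis,Shigella),Yersinia))).
The other lineage descending from that same node — the sister group — is ((Bombus,(Musca,Pan)),Xenopus); its 4 tips in alphabetical order are the answer.

Bombus, Musca, Pan, Xenopus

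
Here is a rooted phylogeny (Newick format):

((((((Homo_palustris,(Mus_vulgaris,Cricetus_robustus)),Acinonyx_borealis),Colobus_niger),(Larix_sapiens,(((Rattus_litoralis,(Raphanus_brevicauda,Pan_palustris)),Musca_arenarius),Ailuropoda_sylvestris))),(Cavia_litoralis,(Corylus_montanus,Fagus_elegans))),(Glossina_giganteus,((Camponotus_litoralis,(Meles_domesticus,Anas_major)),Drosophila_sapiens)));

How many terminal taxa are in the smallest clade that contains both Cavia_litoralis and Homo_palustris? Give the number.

14

The MRCA of Cavia_litoralis and Homo_palustris is the node subtending (((((Homo_palustris,(Mus_vulgaris,Cricetus_robustus)),Acinonyx_borealis),Colobus_niger),(Larix_sapiens,(((Rattus_litoralis,(Raphanus_brevicauda,Pan_palustris)),Musca_arenarius),Ailuropoda_sylvestris))),(Cavia_litoralis,(Corylus_montanus,Fagus_elegans))).
That clade contains 14 terminal taxa: Acinonyx_borealis, Ailuropoda_sylvestris, Cavia_litoralis, Colobus_niger, Corylus_montanus, Cricetus_robustus, Fagus_elegans, Homo_palustris, Larix_sapiens, Mus_vulgaris, Musca_arenarius, Pan_palustris, Raphanus_brevicauda, Rattus_litoralis.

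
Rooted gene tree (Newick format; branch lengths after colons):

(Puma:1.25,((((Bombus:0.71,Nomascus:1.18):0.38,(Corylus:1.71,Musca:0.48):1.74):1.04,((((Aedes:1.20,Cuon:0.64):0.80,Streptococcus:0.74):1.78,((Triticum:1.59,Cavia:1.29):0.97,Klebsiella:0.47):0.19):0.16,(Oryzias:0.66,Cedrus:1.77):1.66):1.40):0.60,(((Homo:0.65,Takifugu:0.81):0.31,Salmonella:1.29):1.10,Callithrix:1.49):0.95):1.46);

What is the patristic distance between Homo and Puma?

5.72

The path runs Homo → … → MRCA → … → Puma; the MRCA is the root of the tree.
Branch lengths along that path: 0.65 + 0.31 + 1.10 + 0.95 + 1.46 + 1.25 = 5.72.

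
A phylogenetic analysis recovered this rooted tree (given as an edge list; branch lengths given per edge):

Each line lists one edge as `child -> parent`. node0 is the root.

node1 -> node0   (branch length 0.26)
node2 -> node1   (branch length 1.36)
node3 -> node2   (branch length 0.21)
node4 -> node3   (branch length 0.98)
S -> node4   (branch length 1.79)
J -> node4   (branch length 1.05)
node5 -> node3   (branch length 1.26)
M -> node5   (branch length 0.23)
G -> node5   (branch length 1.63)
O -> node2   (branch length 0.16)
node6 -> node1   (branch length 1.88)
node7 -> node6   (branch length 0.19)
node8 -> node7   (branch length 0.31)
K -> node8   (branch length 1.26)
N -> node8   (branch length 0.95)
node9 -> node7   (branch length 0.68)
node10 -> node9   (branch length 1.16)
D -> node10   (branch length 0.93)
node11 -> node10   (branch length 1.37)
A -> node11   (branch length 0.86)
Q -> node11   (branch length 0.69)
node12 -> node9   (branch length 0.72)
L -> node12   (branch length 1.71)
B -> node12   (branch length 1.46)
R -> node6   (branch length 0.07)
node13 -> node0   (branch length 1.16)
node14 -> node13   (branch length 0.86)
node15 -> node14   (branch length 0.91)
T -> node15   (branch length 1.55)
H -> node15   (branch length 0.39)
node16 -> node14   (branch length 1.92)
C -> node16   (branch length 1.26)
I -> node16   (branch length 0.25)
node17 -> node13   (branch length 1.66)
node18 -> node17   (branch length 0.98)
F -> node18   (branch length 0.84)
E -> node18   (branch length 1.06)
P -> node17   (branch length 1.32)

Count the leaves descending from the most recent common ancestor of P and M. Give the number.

20

The MRCA of P and M is the root, so the clade is the entire tree.
That clade contains 20 terminal taxa: A, B, C, D, E, F, G, H, I, J, K, L, M, N, O, P, Q, R, S, T.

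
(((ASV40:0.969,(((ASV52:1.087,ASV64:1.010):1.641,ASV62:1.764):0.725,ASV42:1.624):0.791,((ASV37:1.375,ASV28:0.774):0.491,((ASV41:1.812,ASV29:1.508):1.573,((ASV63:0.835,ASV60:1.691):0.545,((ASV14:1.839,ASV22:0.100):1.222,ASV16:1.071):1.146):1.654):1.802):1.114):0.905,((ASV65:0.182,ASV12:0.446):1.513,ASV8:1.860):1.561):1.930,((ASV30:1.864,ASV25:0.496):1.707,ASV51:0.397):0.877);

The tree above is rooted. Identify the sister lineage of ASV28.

ASV28 attaches to the tree at the node subtending (ASV37,ASV28).
The other lineage descending from that same node — the sister group — is the single tip ASV37.

ASV37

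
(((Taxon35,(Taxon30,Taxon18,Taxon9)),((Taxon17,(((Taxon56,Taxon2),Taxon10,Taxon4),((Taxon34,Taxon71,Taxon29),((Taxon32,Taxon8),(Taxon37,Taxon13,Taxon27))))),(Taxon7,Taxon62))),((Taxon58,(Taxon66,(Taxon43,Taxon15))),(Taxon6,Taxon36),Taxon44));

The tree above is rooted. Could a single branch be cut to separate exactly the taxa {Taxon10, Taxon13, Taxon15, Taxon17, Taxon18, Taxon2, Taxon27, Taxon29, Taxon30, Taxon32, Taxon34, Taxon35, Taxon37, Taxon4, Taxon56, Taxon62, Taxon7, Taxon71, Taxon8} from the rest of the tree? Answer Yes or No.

The MRCA of the listed taxa is the root, so the smallest clade containing them is the whole tree.
That clade also contains Taxon36, Taxon43, Taxon44, Taxon58, Taxon6, Taxon66, Taxon9, which are not in the proposed group, so the group is not monophyletic.

No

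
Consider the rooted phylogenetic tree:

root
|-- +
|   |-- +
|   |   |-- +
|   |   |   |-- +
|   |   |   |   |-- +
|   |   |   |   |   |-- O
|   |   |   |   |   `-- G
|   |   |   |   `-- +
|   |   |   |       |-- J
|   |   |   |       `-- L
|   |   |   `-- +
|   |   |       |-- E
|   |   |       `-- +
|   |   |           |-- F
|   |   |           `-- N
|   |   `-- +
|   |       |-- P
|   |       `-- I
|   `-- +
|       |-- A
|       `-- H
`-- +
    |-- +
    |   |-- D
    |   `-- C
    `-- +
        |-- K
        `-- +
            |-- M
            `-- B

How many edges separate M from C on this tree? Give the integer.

The MRCA of M and C is the node subtending ((D,C),(K,(M,B))).
From M up to that node: 3 branches. From C up to the same node: 2 branches. Total: 3 + 2 = 5.

5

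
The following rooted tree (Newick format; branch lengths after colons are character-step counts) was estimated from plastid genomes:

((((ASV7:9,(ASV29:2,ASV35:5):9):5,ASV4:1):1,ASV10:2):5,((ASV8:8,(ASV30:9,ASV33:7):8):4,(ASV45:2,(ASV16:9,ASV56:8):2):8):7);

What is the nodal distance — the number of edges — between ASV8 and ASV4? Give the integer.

6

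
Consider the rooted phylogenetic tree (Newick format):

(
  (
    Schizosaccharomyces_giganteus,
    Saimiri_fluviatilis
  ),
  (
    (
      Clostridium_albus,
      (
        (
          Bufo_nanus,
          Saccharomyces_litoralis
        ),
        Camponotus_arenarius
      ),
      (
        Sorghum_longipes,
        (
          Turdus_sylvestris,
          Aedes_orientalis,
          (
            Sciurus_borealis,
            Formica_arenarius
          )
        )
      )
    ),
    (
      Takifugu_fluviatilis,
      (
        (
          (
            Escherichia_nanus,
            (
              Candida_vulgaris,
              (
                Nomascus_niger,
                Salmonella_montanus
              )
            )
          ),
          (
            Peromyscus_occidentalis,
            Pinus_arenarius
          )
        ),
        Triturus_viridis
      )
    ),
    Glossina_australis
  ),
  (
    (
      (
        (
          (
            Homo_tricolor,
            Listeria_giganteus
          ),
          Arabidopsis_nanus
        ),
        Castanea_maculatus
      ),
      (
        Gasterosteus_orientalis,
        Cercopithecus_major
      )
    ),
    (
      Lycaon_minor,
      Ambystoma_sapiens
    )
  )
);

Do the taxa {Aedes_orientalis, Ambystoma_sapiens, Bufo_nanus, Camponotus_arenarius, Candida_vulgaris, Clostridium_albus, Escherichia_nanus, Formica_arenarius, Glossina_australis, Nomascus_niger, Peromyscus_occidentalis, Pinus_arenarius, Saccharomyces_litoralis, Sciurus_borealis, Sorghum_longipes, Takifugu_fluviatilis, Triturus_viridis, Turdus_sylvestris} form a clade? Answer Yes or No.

The MRCA of the listed taxa is the root, so the smallest clade containing them is the whole tree.
That clade also contains Arabidopsis_nanus, Castanea_maculatus, Cercopithecus_major, Gasterosteus_orientalis, Homo_tricolor, Listeria_giganteus, Lycaon_minor, Saimiri_fluviatilis, Salmonella_montanus, Schizosaccharomyces_giganteus, which are not in the proposed group, so the group is not monophyletic.

No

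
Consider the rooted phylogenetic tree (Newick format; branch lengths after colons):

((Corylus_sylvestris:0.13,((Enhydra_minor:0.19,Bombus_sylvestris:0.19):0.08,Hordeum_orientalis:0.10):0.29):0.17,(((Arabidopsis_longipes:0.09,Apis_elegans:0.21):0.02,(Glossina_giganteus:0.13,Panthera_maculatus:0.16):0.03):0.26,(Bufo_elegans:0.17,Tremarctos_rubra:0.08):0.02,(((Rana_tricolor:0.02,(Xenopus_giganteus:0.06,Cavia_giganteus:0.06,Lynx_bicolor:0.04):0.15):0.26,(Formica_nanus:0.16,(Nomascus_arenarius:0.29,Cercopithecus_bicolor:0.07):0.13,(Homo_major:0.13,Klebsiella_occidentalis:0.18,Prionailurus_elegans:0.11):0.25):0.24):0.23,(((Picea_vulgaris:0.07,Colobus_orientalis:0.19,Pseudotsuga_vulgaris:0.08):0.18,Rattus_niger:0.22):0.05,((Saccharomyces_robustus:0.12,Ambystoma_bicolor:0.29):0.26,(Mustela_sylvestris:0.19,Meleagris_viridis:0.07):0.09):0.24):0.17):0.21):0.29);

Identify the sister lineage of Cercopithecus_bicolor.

Cercopithecus_bicolor attaches to the tree at the node subtending (Nomascus_arenarius,Cercopithecus_bicolor).
The other lineage descending from that same node — the sister group — is the single tip Nomascus_arenarius.

Nomascus_arenarius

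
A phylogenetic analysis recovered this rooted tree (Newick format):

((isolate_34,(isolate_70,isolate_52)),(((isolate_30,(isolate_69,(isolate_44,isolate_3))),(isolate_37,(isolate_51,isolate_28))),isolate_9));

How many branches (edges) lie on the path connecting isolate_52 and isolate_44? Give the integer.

9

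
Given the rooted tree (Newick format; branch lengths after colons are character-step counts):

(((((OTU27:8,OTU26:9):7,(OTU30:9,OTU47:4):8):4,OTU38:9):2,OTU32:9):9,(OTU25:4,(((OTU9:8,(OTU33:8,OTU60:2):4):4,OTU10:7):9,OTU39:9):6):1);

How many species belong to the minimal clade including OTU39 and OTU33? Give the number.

The MRCA of OTU39 and OTU33 is the node subtending (((OTU9,(OTU33,OTU60)),OTU10),OTU39).
That clade contains 5 terminal taxa: OTU10, OTU33, OTU39, OTU60, OTU9.

5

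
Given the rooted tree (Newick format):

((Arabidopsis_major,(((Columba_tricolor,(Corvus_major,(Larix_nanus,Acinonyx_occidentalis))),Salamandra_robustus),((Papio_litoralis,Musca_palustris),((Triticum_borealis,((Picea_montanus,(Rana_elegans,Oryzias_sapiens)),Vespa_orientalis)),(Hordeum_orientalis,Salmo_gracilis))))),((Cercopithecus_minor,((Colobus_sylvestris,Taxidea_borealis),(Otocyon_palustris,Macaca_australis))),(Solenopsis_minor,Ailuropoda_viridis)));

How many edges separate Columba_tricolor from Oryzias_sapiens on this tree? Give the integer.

The MRCA of Columba_tricolor and Oryzias_sapiens is the node subtending (((Columba_tricolor,(Corvus_major,(Larix_nanus,Acinonyx_occidentalis))),Salamandra_robustus),((Papio_litoralis,Musca_palustris),((Triticum_borealis,((Picea_montanus,(Rana_elegans,Oryzias_sapiens)),Vespa_orientalis)),(Hordeum_orientalis,Salmo_gracilis)))).
From Columba_tricolor up to that node: 3 branches. From Oryzias_sapiens up to the same node: 7 branches. Total: 3 + 7 = 10.

10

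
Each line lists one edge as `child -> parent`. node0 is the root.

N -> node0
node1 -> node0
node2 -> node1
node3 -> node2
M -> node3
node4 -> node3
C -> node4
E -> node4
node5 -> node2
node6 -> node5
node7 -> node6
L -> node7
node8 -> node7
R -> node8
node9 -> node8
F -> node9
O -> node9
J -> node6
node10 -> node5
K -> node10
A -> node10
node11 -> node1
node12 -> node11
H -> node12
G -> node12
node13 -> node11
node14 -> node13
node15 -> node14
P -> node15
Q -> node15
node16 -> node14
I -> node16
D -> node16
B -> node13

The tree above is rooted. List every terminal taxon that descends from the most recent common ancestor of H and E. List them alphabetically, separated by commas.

A, B, C, D, E, F, G, H, I, J, K, L, M, O, P, Q, R

Tracing H: it sits inside (H,G).
Tracing E: it sits inside (C,E).
The smallest clade enclosing both is (((M,(C,E)),(((L,(R,(F,O))),J),(K,A))),((H,G),(((P,Q),(I,D)),B))); the answer is its 17 terminal taxa in alphabetical order.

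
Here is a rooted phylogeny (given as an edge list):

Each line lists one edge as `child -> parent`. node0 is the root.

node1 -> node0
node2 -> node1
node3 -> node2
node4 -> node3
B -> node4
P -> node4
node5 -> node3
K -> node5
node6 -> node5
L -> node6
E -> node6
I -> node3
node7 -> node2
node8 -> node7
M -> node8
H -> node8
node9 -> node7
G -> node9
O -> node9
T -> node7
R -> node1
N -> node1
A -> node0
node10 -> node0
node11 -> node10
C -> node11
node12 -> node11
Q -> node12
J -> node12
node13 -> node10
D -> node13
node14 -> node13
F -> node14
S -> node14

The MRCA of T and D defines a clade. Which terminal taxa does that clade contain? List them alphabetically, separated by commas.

Tracing T: it sits inside ((M,H),(G,O),T).
Tracing D: it sits inside (D,(F,S)).
The smallest clade enclosing both is the whole tree (their MRCA is the root), so the answer is all 20 tips in alphabetical order.

A, B, C, D, E, F, G, H, I, J, K, L, M, N, O, P, Q, R, S, T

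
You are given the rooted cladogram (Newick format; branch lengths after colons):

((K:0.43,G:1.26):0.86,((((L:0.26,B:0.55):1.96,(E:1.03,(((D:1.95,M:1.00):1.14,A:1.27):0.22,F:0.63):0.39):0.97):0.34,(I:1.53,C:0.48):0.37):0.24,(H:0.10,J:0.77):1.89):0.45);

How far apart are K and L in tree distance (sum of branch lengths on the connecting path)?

The path runs K → … → MRCA → … → L; the MRCA is the root of the tree.
Branch lengths along that path: 0.43 + 0.86 + 0.45 + 0.24 + 0.34 + 1.96 + 0.26 = 4.54.

4.54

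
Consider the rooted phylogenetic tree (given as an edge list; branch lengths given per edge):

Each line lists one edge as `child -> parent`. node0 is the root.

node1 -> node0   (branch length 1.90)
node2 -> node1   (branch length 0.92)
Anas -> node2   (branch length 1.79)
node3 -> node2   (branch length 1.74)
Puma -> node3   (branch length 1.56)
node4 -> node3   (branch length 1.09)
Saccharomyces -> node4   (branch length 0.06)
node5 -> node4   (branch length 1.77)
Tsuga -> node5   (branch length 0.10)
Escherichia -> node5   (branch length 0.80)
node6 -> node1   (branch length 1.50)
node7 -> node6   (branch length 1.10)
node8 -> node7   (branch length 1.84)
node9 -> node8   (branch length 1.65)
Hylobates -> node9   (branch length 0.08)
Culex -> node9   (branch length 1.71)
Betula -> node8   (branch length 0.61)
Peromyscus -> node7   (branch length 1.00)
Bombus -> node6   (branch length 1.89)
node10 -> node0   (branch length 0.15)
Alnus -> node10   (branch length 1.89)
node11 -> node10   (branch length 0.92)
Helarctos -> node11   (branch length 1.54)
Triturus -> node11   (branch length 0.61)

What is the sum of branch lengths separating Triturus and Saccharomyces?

7.39

The path runs Triturus → … → MRCA → … → Saccharomyces; the MRCA is the root of the tree.
Branch lengths along that path: 0.61 + 0.92 + 0.15 + 1.90 + 0.92 + 1.74 + 1.09 + 0.06 = 7.39.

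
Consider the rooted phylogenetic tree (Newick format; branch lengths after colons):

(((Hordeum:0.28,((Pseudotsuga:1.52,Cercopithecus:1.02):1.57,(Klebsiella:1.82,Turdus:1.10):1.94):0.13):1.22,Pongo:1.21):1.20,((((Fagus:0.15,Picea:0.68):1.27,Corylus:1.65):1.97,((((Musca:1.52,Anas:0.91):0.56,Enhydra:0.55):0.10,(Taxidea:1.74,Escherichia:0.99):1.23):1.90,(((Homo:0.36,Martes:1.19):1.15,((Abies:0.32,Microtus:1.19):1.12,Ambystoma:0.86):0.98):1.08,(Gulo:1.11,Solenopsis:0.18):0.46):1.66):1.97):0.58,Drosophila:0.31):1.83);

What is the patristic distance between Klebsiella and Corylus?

The path runs Klebsiella → … → MRCA → … → Corylus; the MRCA is the root of the tree.
Branch lengths along that path: 1.82 + 1.94 + 0.13 + 1.22 + 1.20 + 1.83 + 0.58 + 1.97 + 1.65 = 12.34.

12.34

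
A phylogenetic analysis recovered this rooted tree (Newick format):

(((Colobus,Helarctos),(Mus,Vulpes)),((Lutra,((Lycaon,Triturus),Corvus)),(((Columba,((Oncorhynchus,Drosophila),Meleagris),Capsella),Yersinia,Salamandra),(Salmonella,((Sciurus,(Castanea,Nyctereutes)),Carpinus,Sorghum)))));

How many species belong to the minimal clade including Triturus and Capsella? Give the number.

The MRCA of Triturus and Capsella is the node subtending ((Lutra,((Lycaon,Triturus),Corvus)),(((Columba,((Oncorhynchus,Drosophila),Meleagris),Capsella),Yersinia,Salamandra),(Salmonella,((Sciurus,(Castanea,Nyctereutes)),Carpinus,Sorghum)))).
That clade contains 17 terminal taxa: Capsella, Carpinus, Castanea, Columba, Corvus, Drosophila, Lutra, Lycaon, Meleagris, Nyctereutes, Oncorhynchus, Salamandra, Salmonella, Sciurus, Sorghum, Triturus, Yersinia.

17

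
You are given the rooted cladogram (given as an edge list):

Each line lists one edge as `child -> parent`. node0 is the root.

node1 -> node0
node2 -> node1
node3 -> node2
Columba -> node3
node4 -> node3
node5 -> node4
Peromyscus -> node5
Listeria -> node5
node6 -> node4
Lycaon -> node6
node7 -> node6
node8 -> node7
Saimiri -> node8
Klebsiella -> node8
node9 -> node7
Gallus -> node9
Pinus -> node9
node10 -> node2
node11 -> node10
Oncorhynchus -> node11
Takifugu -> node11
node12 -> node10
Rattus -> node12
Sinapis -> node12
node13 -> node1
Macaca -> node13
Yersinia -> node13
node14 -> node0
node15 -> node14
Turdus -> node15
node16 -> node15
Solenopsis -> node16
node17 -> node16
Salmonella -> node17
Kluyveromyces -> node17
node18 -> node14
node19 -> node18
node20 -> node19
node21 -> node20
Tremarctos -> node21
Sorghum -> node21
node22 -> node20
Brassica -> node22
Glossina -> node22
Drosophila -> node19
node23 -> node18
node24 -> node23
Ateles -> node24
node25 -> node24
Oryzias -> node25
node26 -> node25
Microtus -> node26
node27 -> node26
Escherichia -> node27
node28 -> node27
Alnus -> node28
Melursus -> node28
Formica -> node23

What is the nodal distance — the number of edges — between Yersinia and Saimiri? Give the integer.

The MRCA of Yersinia and Saimiri is the node subtending (((Columba,((Peromyscus,Listeria),(Lycaon,((Saimiri,Klebsiella),(Gallus,Pinus))))),((Oncorhynchus,Takifugu),(Rattus,Sinapis))),(Macaca,Yersinia)).
From Yersinia up to that node: 2 branches. From Saimiri up to the same node: 7 branches. Total: 2 + 7 = 9.

9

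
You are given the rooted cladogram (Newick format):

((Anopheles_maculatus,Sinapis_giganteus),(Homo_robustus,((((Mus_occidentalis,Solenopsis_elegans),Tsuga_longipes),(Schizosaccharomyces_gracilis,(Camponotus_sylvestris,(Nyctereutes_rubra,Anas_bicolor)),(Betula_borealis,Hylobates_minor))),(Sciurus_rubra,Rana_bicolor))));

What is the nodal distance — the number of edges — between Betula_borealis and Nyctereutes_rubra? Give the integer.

5

The MRCA of Betula_borealis and Nyctereutes_rubra is the node subtending (Schizosaccharomyces_gracilis,(Camponotus_sylvestris,(Nyctereutes_rubra,Anas_bicolor)),(Betula_borealis,Hylobates_minor)).
From Betula_borealis up to that node: 2 branches. From Nyctereutes_rubra up to the same node: 3 branches. Total: 2 + 3 = 5.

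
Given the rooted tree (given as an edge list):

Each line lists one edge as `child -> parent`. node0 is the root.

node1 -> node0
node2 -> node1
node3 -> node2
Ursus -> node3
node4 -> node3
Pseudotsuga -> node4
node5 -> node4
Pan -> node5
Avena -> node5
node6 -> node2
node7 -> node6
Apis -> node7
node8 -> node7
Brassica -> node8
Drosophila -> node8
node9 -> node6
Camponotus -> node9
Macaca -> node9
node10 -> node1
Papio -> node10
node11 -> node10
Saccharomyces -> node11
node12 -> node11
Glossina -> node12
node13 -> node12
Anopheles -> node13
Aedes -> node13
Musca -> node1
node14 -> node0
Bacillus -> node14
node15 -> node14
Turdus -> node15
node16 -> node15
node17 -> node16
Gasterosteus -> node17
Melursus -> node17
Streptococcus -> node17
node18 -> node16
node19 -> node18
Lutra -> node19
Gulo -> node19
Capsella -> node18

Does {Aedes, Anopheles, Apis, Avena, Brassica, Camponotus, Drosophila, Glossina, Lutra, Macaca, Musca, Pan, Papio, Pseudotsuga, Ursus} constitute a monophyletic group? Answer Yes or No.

No

The MRCA of the listed taxa is the root, so the smallest clade containing them is the whole tree.
That clade also contains Bacillus, Capsella, Gasterosteus, Gulo, Melursus, Saccharomyces, Streptococcus, Turdus, which are not in the proposed group, so the group is not monophyletic.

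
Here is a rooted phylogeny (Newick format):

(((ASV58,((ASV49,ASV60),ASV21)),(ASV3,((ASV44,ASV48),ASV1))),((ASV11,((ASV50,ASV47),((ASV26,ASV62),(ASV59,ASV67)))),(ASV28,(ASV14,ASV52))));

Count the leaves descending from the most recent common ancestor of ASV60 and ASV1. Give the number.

8

The MRCA of ASV60 and ASV1 is the node subtending ((ASV58,((ASV49,ASV60),ASV21)),(ASV3,((ASV44,ASV48),ASV1))).
That clade contains 8 terminal taxa: ASV1, ASV21, ASV3, ASV44, ASV48, ASV49, ASV58, ASV60.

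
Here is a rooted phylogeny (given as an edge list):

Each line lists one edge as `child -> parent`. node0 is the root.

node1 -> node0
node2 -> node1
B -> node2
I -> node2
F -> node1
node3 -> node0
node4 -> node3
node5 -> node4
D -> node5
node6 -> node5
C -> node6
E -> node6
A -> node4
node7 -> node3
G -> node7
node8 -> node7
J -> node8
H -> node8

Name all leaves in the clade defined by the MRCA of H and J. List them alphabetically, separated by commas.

Tracing H: it sits inside (J,H).
Tracing J: it sits inside (J,H).
The smallest clade enclosing both is (J,H); the answer is its 2 terminal taxa in alphabetical order.

H, J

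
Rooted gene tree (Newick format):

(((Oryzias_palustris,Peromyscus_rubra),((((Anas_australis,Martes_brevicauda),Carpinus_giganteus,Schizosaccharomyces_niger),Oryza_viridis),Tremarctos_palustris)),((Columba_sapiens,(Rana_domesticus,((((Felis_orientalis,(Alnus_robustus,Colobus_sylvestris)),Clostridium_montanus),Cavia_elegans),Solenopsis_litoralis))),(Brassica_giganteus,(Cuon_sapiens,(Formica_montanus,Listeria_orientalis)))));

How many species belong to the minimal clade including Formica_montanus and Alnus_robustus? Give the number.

12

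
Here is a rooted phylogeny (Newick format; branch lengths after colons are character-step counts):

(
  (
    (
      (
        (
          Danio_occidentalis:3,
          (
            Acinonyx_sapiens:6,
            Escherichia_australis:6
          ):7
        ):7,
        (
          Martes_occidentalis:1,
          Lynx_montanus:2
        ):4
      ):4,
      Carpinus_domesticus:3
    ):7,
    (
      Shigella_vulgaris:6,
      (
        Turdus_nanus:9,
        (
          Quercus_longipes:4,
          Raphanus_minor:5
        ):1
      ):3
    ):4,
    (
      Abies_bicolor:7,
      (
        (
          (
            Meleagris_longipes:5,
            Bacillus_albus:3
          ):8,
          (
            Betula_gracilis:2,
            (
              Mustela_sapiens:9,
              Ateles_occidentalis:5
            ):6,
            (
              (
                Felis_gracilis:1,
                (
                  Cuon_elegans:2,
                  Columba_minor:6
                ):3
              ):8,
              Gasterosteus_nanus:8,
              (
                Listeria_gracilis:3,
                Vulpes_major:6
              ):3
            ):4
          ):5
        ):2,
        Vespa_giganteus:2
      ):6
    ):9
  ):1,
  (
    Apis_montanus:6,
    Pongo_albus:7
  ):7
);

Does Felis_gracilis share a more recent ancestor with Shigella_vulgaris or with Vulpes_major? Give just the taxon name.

The MRCA of Felis_gracilis and Vulpes_major subtends ((Felis_gracilis,(Cuon_elegans,Columba_minor)),Gasterosteus_nanus,(Listeria_gracilis,Vulpes_major)) (6 taxa).
The MRCA of Felis_gracilis and Shigella_vulgaris subtends ((((Danio_occidentalis,(Acinonyx_sapiens,Escherichia_australis)),(Martes_occidentalis,Lynx_montanus)),Carpinus_domesticus),(Shigella_vulgaris,(Turdus_nanus,(Quercus_longipes,Raphanus_minor))),(Abies_bicolor,(((Meleagris_longipes,Bacillus_albus),(Betula_gracilis,(Mustela_sapiens,Ateles_occidentalis),((Felis_gracilis,(Cuon_elegans,Columba_minor)),Gasterosteus_nanus,(Listeria_gracilis,Vulpes_major)))),Vespa_giganteus))) (23 taxa).
The first is nested inside the second, so Felis_gracilis shares a more recent common ancestor with Vulpes_major.

Vulpes_major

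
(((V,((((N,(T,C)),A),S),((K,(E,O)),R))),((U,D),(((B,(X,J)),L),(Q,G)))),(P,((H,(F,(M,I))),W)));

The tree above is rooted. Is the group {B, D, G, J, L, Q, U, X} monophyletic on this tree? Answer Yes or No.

The most recent common ancestor of these taxa subtends ((U,D),(((B,(X,J)),L),(Q,G))).
That clade has exactly 8 tips — every listed taxon and nothing else — so the group is monophyletic.

Yes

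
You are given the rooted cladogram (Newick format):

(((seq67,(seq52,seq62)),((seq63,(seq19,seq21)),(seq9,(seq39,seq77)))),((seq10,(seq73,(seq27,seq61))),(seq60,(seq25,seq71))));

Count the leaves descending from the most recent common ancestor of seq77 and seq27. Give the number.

16

The MRCA of seq77 and seq27 is the root, so the clade is the entire tree.
That clade contains 16 terminal taxa: seq10, seq19, seq21, seq25, seq27, seq39, seq52, seq60, seq61, seq62, seq63, seq67, seq71, seq73, seq77, seq9.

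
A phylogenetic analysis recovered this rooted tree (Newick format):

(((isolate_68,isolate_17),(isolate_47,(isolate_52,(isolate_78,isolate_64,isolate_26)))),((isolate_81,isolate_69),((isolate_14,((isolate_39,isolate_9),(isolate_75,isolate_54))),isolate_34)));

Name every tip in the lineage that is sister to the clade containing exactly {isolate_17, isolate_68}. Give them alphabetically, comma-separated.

The clade containing exactly {isolate_17, isolate_68} attaches to the tree at the node subtending ((isolate_68,isolate_17),(isolate_47,(isolate_52,(isolate_78,isolate_64,isolate_26)))).
The other lineage descending from that same node — the sister group — is (isolate_47,(isolate_52,(isolate_78,isolate_64,isolate_26))); its 5 tips in alphabetical order are the answer.

isolate_26, isolate_47, isolate_52, isolate_64, isolate_78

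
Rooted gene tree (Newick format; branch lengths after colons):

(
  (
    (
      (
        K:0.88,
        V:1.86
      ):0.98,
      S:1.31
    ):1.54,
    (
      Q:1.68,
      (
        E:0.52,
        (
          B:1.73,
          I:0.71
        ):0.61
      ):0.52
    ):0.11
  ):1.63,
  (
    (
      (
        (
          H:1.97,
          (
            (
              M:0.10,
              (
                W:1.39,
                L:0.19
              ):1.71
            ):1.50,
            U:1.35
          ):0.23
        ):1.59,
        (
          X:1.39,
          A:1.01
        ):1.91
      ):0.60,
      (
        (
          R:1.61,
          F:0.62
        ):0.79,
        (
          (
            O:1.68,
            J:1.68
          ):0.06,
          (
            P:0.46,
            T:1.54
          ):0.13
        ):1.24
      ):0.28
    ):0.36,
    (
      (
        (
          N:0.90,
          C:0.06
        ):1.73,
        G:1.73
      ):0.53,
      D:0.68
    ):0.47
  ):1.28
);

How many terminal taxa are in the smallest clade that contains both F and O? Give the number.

6

The MRCA of F and O is the node subtending ((R,F),((O,J),(P,T))).
That clade contains 6 terminal taxa: F, J, O, P, R, T.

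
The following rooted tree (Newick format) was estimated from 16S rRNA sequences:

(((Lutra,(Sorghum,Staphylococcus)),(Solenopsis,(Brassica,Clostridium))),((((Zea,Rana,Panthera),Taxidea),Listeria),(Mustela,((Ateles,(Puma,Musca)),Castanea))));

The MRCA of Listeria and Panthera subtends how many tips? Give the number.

The MRCA of Listeria and Panthera is the node subtending (((Zea,Rana,Panthera),Taxidea),Listeria).
That clade contains 5 terminal taxa: Listeria, Panthera, Rana, Taxidea, Zea.

5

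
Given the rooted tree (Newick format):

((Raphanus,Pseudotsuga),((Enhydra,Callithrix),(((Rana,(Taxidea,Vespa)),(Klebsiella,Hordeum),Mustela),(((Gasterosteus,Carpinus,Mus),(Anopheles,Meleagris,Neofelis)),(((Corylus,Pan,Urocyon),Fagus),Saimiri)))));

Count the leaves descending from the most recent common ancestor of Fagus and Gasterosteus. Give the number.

The MRCA of Fagus and Gasterosteus is the node subtending (((Gasterosteus,Carpinus,Mus),(Anopheles,Meleagris,Neofelis)),(((Corylus,Pan,Urocyon),Fagus),Saimiri)).
That clade contains 11 terminal taxa: Anopheles, Carpinus, Corylus, Fagus, Gasterosteus, Meleagris, Mus, Neofelis, Pan, Saimiri, Urocyon.

11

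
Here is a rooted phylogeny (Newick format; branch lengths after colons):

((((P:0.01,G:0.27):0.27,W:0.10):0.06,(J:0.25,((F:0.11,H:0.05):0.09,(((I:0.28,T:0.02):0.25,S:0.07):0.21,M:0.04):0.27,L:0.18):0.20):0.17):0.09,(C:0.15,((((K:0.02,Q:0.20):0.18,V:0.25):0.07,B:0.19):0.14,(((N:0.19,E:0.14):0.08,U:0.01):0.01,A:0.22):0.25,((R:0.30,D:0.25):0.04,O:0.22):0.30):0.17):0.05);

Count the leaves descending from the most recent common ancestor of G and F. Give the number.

The MRCA of G and F is the node subtending (((P,G),W),(J,((F,H),(((I,T),S),M),L))).
That clade contains 11 terminal taxa: F, G, H, I, J, L, M, P, S, T, W.

11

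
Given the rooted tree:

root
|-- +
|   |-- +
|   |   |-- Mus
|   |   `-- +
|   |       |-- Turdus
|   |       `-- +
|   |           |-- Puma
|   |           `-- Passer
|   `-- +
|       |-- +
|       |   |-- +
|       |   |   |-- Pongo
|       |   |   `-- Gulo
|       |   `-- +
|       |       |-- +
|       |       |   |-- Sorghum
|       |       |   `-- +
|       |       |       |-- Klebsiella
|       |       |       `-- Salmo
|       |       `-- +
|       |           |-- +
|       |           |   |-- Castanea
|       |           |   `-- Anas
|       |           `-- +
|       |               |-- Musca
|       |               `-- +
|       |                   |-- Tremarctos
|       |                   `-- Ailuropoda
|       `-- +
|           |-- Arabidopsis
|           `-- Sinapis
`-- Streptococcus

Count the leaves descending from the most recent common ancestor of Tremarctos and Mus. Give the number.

16

The MRCA of Tremarctos and Mus is the node subtending ((Mus,(Turdus,(Puma,Passer))),(((Pongo,Gulo),((Sorghum,(Klebsiella,Salmo)),((Castanea,Anas),(Musca,(Tremarctos,Ailuropoda))))),(Arabidopsis,Sinapis))).
That clade contains 16 terminal taxa: Ailuropoda, Anas, Arabidopsis, Castanea, Gulo, Klebsiella, Mus, Musca, Passer, Pongo, Puma, Salmo, Sinapis, Sorghum, Tremarctos, Turdus.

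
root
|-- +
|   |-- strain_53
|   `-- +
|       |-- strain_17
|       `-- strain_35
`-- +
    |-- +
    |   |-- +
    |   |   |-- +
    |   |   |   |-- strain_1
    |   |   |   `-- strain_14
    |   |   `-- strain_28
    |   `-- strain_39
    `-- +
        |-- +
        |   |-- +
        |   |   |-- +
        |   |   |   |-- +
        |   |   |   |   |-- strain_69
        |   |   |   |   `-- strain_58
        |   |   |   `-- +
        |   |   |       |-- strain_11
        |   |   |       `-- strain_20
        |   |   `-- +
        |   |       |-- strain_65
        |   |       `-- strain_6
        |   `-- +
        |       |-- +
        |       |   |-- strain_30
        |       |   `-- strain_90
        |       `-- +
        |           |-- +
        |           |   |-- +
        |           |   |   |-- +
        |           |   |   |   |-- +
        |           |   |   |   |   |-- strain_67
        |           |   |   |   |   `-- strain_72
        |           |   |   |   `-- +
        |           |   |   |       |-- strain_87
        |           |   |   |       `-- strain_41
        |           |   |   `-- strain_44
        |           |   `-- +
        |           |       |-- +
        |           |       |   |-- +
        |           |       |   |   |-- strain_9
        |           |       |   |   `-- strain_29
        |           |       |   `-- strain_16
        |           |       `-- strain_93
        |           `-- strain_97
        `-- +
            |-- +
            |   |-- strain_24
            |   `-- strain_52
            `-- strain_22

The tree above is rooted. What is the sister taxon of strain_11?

strain_20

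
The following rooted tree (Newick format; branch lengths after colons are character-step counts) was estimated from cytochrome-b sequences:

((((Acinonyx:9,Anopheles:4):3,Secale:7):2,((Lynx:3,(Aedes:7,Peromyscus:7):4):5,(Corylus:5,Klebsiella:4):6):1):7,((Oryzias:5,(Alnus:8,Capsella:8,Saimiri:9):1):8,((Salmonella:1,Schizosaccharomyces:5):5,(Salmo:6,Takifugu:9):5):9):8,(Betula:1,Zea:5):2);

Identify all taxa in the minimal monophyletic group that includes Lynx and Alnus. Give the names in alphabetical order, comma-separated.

Tracing Lynx: it sits inside (Lynx,(Aedes,Peromyscus)).
Tracing Alnus: it sits inside (Alnus,Capsella,Saimiri).
The smallest clade enclosing both is the whole tree (their MRCA is the root), so the answer is all 18 tips in alphabetical order.

Acinonyx, Aedes, Alnus, Anopheles, Betula, Capsella, Corylus, Klebsiella, Lynx, Oryzias, Peromyscus, Saimiri, Salmo, Salmonella, Schizosaccharomyces, Secale, Takifugu, Zea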